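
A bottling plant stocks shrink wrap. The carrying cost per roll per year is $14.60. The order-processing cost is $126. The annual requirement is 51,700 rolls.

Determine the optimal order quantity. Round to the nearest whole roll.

945 rolls

EOQ = √(2DS/H) = √(2 × 51,700 × 126 / 14.6)
    = √(892,356.16) ≈ 944.65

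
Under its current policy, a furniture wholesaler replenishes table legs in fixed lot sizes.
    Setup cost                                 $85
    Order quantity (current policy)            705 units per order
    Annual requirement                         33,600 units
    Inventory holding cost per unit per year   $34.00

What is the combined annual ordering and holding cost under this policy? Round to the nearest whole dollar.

Orders/yr = 33,600/705 = 47.660; ordering cost = 47.660 × $85 = $4,051.06
Average inventory = 705/2 = 352.5; holding cost = 352.5 × $34 = $11,985.00
Total = $4,051.06 + $11,985.00 = $16,036.06

$16,036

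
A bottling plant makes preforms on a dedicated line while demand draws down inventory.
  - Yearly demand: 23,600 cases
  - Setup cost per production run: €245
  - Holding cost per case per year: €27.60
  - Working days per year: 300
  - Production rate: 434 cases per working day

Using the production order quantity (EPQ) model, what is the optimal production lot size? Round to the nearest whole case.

Daily demand d = 23,600/300 = 78.667; p = 434; 1 − d/p = 0.81874
EPQ = √(2DS / (H(1 − d/p)))
    = √(2 × 23,600 × 245 / (27.6 × 0.81874)) ≈ 715.36

715 cases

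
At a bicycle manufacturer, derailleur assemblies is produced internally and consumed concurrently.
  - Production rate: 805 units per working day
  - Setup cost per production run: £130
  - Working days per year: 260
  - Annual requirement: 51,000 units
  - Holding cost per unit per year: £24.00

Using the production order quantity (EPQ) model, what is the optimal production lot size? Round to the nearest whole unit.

Daily demand d = 51,000/260 = 196.154; p = 805; 1 − d/p = 0.75633
EPQ = √(2DS / (H(1 − d/p)))
    = √(2 × 51,000 × 130 / (24 × 0.75633)) ≈ 854.69

855 units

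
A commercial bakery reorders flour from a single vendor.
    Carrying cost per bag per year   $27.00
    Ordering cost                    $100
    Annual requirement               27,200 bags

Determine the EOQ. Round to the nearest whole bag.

2DS/H = 2·27,200·100/27 = 201,481.48
EOQ = √201,481.48 ≈ 448.87

449 bags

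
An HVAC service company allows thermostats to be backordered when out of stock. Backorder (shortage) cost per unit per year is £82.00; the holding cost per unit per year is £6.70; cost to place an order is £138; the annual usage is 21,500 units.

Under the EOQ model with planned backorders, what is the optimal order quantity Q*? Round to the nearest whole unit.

979 units

Q* = √(2DS/H) · √((H + b)/b)
   = √(2 × 21,500 × 138 / 6.7) · √((6.7 + 82) / 82)
   = 941.101 × 1.0401 ≈ 978.79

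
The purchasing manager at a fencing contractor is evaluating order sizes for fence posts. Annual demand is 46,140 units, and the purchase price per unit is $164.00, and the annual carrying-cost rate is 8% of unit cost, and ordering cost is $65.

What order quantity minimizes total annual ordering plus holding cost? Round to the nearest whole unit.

H = i·C = 0.08 × $164 = $13.1200 per unit-year
2DS/H = 2·46,140·65/13.12 = 457,179.88
EOQ = √457,179.88 ≈ 676.15

676 units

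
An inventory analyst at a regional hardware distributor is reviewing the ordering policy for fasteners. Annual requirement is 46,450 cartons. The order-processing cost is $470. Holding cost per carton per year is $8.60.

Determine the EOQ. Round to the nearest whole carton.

2,253 cartons

2DS/H = 2·46,450·470/8.6 = 5,077,093.02
EOQ = √5,077,093.02 ≈ 2,253.24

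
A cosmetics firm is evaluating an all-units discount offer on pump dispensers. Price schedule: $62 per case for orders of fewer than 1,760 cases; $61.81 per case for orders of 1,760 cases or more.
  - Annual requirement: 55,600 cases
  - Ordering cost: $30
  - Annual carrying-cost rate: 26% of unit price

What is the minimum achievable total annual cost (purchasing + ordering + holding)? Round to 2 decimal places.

H₁ = 26%×$62 = $16.1200;  H₂ = 26%×$61.81 = $16.0706
EOQ₁ = √(2×55,600×30/16.1200) = 454.92  (< 1,760, feasible at tier 1)
EOQ₂ = √(2×55,600×30/16.0706) = 455.61  (< 1,760 → use Q = 1,760 at tier-2 price)
TC(tier 1 (EOQ₁), Q≈454.9) = $3,454,533.23
TC(tier 2, Q≈1,760.0) = $3,451,725.86
Minimum at tier 2: $3,451,725.86

$3,451,725.86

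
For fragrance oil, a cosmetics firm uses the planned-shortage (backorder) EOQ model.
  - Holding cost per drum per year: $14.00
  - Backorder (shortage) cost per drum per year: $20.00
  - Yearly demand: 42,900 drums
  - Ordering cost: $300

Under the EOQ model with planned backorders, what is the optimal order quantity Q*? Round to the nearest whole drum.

1,768 drums

Q* = √(2DS/H) · √((H + b)/b)
   = √(2 × 42,900 × 300 / 14) · √((14 + 20) / 20)
   = 1,355.939 × 1.3038 ≈ 1,767.93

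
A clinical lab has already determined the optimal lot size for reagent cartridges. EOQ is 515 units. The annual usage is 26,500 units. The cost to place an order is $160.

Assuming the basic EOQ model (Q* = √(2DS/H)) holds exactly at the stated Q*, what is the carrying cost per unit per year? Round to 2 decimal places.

$31.97

Since Q* = (2DS/H)^½, squaring gives Q*²·H = 2DS.
H = 2DS / Q² = 2 × 26,500 × 160 / 515² = 31.9729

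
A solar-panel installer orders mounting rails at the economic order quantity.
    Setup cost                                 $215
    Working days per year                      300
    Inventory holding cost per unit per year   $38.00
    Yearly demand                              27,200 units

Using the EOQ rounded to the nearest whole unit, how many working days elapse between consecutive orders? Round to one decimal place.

2DS/H = 2·27,200·215/38 = 307,789.47
EOQ = √307,789.47 ≈ 554.79 → Q = 555 units
Days between orders = 300 / (D/Q) = 300 / 49.009 ≈ 6.121

6.1 days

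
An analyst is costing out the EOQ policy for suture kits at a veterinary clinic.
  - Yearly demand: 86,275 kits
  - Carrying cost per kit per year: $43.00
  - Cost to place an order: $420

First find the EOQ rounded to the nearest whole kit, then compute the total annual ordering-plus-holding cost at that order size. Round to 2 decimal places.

2DS/H = 2·86,275·420/43 = 1,685,372.09
EOQ = √1,685,372.09 ≈ 1,298.22 → Q = 1,298 kits
Ordering: D/Q × S = 86,275/1,298 × $420 = $27,916.41
Holding:  Q/2 × H = 1,298/2 × $43 = $27,907.00
Total = $27,916.41 + $27,907.00 = $55,823.41

$55,823.41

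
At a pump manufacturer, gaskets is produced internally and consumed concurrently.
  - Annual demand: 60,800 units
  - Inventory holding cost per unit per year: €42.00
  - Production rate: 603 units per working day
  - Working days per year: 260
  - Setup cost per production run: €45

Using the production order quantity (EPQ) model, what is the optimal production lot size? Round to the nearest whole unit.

d = 60,800/260 = 233.8462 units/day;  effective holding cost H(1 − d/p) = 42·(1 − 233.8462/603) = 25.71221
Q* = √(2DS / H_eff) = √(2·60,800·45 / 25.71221) ≈ 461.32

461 units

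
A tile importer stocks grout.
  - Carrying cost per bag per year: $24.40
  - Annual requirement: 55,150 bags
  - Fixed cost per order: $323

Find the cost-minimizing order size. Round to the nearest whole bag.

1,208 bags

Q* = √(2·D·S / H) = √(2·55,150·323 / 24.4) = √1,460,118.9 ≈ 1,208.35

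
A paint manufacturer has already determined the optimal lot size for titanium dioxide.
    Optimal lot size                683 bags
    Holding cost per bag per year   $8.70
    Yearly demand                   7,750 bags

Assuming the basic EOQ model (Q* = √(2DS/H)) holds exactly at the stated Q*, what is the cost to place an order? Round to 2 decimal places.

EOQ relation: Q² = 2DS/H, so rearrange for the unknown.
S = Q²H / (2D) = 683² × 8.7 / (2 × 7,750) = 261.8358

$261.84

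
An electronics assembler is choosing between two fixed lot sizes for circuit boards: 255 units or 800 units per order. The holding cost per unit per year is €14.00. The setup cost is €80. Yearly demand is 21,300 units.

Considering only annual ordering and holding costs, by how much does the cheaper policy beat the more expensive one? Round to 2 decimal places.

€737.35

TC(Q) = (D/Q)S + (Q/2)H
TC(255) = (21,300/255)×80 + (255/2)×14 = €8,467.35
TC(800) = (21,300/800)×80 + (800/2)×14 = €7,730.00
Cheaper: Q = 800.  Difference = €737.35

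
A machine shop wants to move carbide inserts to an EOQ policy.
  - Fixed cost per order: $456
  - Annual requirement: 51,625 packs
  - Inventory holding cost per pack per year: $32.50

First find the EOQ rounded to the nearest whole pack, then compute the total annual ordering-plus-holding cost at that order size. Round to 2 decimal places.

Optimal lot size Q* = (2 × 51,625 × $456 / $32.5)^½ ≈ 1,203.61 → Q = 1,204 packs
Orders/yr = 51,625/1,204 = 42.878; ordering cost = 42.878 × $456 = $19,552.33
Average inventory = 1,204/2 = 602; holding cost = 602 × $32.5 = $19,565.00
Total = $19,552.33 + $19,565.00 = $39,117.33

$39,117.33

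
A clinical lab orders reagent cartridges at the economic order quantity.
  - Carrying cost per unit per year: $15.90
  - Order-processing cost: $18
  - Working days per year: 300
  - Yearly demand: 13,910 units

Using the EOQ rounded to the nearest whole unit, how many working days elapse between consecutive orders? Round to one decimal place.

3.8 days

2DS/H = 2·13,910·18/15.9 = 31,494.34
EOQ = √31,494.34 ≈ 177.47 → Q = 177 units
T = Q/D × 300 days = 177/13,910 × 300 = 3.817 days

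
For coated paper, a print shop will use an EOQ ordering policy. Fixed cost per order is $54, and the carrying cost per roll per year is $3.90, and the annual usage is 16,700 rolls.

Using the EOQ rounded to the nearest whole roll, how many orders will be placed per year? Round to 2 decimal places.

24.56 orders per year

EOQ = √(2DS/H) = √(2 × 16,700 × 54 / 3.9)
    = √(462,461.54) ≈ 680.05 → Q = 680
N = D/Q = 16,700/680 ≈ 24.559 orders/yr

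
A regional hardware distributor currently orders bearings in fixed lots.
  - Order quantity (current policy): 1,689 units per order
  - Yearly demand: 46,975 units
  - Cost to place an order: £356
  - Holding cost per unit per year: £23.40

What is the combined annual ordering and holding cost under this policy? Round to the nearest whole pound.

Orders/yr = 46,975/1,689 = 27.812; ordering cost = 27.812 × £356 = £9,901.18
Average inventory = 1,689/2 = 844.5; holding cost = 844.5 × £23.4 = £19,761.30
Total = £9,901.18 + £19,761.30 = £29,662.48

£29,662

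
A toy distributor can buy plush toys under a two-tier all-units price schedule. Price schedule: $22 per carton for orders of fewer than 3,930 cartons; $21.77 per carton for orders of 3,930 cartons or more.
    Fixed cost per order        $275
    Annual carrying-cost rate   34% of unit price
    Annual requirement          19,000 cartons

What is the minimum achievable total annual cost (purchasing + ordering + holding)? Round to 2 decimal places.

$426,841.15

H₁ = 34%×$22 = $7.4800;  H₂ = 34%×$21.77 = $7.4018
EOQ₁ = √(2×19,000×275/7.4800) = 1,181.97  (< 3,930, feasible at tier 1)
EOQ₂ = √(2×19,000×275/7.4018) = 1,188.20  (< 3,930 → use Q = 3,930 at tier-2 price)
TC(tier 1 (EOQ₁), Q≈1,182.0) = $426,841.15
TC(tier 2, Q≈3,930.0) = $429,504.05
Minimum at tier 1 (EOQ₁): $426,841.15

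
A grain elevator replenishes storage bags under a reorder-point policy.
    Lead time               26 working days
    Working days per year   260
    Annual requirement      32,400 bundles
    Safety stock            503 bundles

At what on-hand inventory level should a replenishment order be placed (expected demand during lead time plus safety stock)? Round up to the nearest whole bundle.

Daily demand d = 32,400 / 260 = 124.615 bundles/day
Demand during lead time = 124.615 × 26 = 3,240.00
Reorder point = 3,240.00 + 503 = 3,743.00 → round up

3,743 bundles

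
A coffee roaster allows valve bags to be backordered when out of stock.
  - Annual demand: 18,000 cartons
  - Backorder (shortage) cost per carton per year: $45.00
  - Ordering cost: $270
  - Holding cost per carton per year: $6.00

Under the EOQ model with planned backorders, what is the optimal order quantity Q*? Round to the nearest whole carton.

1,355 cartons

Q* = √(2DS/H) · √((H + b)/b)
   = √(2 × 18,000 × 270 / 6) · √((6 + 45) / 45)
   = 1,272.792 × 1.0646 ≈ 1,354.99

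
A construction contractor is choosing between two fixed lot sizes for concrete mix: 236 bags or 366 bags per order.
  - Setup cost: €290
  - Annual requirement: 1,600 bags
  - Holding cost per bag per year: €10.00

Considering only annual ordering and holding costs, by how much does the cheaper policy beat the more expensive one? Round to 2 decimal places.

For each Q, cost = (D/Q)·S + (Q/2)·H.
TC(236) = (1,600/236)×290 + (236/2)×10 = €3,146.10
TC(366) = (1,600/366)×290 + (366/2)×10 = €3,097.76
Lots of 366 are cheaper by €48.34.

€48.34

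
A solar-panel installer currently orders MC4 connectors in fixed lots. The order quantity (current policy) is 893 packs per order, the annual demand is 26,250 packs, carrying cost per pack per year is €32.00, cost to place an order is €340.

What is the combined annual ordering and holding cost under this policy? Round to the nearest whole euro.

€24,282

Annual ordering cost = (D/Q)·S = (26,250/893) × 340 = €9,994.40
Annual holding cost  = (Q/2)·H = (893/2) × 32 = €14,288.00
Total = €9,994.40 + €14,288.00 = €24,282.40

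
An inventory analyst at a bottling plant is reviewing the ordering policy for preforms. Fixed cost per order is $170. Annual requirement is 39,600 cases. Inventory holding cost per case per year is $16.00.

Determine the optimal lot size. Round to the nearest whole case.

917 cases

EOQ = √(2DS/H) = √(2 × 39,600 × 170 / 16)
    = √(841,500.00) ≈ 917.33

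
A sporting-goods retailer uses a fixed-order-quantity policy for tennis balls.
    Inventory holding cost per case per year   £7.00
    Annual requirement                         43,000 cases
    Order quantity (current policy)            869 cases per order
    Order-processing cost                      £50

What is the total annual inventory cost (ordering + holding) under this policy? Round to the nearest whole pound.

£5,516

Annual ordering cost = (D/Q)·S = (43,000/869) × 50 = £2,474.11
Annual holding cost  = (Q/2)·H = (869/2) × 7 = £3,041.50
Total = £2,474.11 + £3,041.50 = £5,515.61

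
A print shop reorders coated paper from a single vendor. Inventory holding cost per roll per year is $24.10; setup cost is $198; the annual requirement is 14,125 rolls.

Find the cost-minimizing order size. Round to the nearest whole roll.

482 rolls

EOQ = √(2DS/H) = √(2 × 14,125 × 198 / 24.1)
    = √(232,095.44) ≈ 481.76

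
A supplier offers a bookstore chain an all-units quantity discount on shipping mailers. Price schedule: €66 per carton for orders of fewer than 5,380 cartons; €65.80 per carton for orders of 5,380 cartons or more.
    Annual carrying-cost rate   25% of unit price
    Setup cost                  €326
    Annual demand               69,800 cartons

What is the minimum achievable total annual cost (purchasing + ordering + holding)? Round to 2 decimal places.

H₁ = 25%×€66 = €16.5000;  H₂ = 25%×€65.80 = €16.4500
EOQ₁ = √(2×69,800×326/16.5000) = 1,660.77  (< 5,380, feasible at tier 1)
EOQ₂ = √(2×69,800×326/16.4500) = 1,663.29  (< 5,380 → use Q = 5,380 at tier-2 price)
TC(tier 1 (EOQ₁), Q≈1,660.8) = €4,634,202.71
TC(tier 2, Q≈5,380.0) = €4,641,320.02
Minimum at tier 1 (EOQ₁): €4,634,202.71

€4,634,202.71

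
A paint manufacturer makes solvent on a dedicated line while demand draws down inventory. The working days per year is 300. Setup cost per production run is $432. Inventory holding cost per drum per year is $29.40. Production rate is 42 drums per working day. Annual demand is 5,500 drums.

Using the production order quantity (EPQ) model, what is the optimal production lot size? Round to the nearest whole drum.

Daily demand d = 5,500/300 = 18.333; p = 42; 1 − d/p = 0.56349
EPQ = √(2DS / (H(1 − d/p)))
    = √(2 × 5,500 × 432 / (29.4 × 0.56349)) ≈ 535.58

536 drums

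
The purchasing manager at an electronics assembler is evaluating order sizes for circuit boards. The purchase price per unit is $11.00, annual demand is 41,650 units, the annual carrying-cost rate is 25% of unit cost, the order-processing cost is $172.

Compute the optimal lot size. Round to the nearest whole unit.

2,283 units

H = i·C = 0.25 × $11 = $2.7500 per unit-year
Q* = √(2·D·S / H) = √(2·41,650·172 / 2.75) = √5,210,036.4 ≈ 2,282.55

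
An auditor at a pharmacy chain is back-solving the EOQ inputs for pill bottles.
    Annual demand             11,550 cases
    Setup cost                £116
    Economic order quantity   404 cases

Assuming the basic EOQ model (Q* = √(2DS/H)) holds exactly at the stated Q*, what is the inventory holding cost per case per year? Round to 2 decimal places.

£16.42

EOQ relation: Q² = 2DS/H, so rearrange for the unknown.
H = 2DS / Q² = 2 × 11,550 × 116 / 404² = 16.4175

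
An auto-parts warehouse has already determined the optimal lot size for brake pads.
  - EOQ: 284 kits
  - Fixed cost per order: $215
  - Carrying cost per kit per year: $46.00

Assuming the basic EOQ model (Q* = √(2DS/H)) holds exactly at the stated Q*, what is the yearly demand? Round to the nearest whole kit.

8,628 kits per year

From Q* = √(2DS/H) ⇒ Q*² = 2DS/H.
D = Q²H / (2S) = 284² × 46 / (2 × 215) = 8,628.32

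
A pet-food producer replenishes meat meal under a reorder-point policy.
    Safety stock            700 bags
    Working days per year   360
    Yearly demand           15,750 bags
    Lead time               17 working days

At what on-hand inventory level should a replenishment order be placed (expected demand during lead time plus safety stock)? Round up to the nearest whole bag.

1,444 bags

Daily demand d = 15,750 / 360 = 43.750 bags/day
Demand during lead time = 43.750 × 17 = 743.75
Reorder point = 743.75 + 700 = 1,443.75 → round up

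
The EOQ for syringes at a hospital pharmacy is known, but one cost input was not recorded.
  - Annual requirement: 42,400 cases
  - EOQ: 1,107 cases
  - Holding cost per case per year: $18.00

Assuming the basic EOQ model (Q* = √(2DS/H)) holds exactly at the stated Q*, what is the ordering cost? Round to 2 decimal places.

EOQ relation: Q² = 2DS/H, so rearrange for the unknown.
S = Q²H / (2D) = 1,107² × 18 / (2 × 42,400) = 260.1189

$260.12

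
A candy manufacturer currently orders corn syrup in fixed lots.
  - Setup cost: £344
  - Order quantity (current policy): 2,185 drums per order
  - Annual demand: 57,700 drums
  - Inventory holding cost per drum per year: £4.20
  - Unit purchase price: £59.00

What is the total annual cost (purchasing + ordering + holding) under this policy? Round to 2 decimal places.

Annual ordering cost = (D/Q)·S = (57,700/2,185) × 344 = £9,084.12
Annual holding cost  = (Q/2)·H = (2,185/2) × 4.2 = £4,588.50
Purchase cost = D·C = 57,700 × 59 = £3,404,300.00
Total = £9,084.12 + £4,588.50 + £3,404,300.00 = £3,417,972.62

£3,417,972.62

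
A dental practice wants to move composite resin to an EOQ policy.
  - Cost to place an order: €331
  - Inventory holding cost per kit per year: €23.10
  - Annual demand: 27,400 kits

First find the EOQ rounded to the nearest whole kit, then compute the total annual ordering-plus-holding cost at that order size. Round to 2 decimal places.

2DS/H = 2·27,400·331/23.1 = 785,229.44
EOQ = √785,229.44 ≈ 886.13 → Q = 886 kits
Annual ordering cost = (D/Q)·S = (27,400/886) × 331 = €10,236.34
Annual holding cost  = (Q/2)·H = (886/2) × 23.1 = €10,233.30
Total = €10,236.34 + €10,233.30 = €20,469.64

€20,469.64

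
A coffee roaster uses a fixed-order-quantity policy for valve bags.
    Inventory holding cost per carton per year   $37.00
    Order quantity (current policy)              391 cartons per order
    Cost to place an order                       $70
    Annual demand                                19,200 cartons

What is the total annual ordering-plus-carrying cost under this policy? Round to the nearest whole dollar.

Orders/yr = 19,200/391 = 49.105; ordering cost = 49.105 × $70 = $3,437.34
Average inventory = 391/2 = 195.5; holding cost = 195.5 × $37 = $7,233.50
Total = $3,437.34 + $7,233.50 = $10,670.84

$10,671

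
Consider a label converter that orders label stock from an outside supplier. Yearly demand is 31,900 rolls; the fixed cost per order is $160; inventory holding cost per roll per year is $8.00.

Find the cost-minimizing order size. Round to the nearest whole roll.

1,130 rolls

Q* = √(2·D·S / H) = √(2·31,900·160 / 8) = √1,276,000.0 ≈ 1,129.60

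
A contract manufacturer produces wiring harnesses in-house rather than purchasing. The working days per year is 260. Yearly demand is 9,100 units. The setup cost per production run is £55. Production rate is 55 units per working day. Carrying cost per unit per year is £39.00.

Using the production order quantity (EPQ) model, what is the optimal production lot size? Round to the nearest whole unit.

d = 9,100/260 = 35.0000 units/day;  effective holding cost H(1 − d/p) = 39·(1 − 35.0000/55) = 14.18182
Q* = √(2DS / H_eff) = √(2·9,100·55 / 14.18182) ≈ 265.68

266 units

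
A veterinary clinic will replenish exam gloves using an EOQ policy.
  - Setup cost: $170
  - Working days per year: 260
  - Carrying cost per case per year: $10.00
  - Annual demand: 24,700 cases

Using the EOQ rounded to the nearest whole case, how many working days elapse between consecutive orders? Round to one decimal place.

2DS/H = 2·24,700·170/10 = 839,800.00
EOQ = √839,800.00 ≈ 916.41 → Q = 916 cases
Days between orders = 260 / (D/Q) = 260 / 26.965 ≈ 9.642

9.6 days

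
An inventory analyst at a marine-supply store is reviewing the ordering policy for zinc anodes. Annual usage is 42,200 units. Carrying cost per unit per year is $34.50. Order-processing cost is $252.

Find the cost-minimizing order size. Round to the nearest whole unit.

785 units

EOQ = √(2DS/H) = √(2 × 42,200 × 252 / 34.5)
    = √(616,486.96) ≈ 785.17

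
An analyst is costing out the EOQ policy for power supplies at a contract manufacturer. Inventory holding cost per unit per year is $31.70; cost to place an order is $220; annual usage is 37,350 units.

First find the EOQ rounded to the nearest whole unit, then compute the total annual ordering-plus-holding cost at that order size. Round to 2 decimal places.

$22,824.50

2DS/H = 2·37,350·220/31.7 = 518,422.71
EOQ = √518,422.71 ≈ 720.02 → Q = 720 units
Ordering: D/Q × S = 37,350/720 × $220 = $11,412.50
Holding:  Q/2 × H = 720/2 × $31.7 = $11,412.00
Total = $11,412.50 + $11,412.00 = $22,824.50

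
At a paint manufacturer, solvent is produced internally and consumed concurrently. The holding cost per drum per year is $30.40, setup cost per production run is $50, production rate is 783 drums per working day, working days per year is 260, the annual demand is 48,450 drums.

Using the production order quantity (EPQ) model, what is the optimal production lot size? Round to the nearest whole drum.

457 drums

Daily demand d = 48,450/260 = 186.346; p = 783; 1 − d/p = 0.76201
EPQ = √(2DS / (H(1 − d/p)))
    = √(2 × 48,450 × 50 / (30.4 × 0.76201)) ≈ 457.33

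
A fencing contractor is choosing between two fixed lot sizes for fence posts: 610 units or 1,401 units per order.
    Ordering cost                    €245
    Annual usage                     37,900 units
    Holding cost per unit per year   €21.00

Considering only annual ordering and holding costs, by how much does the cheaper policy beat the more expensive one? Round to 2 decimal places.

TC(Q) = (D/Q)S + (Q/2)H
TC(610) = (37,900/610)×245 + (610/2)×21 = €21,627.13
TC(1,401) = (37,900/1,401)×245 + (1,401/2)×21 = €21,338.27
Cheaper: Q = 1,401.  Difference = €288.87

€288.87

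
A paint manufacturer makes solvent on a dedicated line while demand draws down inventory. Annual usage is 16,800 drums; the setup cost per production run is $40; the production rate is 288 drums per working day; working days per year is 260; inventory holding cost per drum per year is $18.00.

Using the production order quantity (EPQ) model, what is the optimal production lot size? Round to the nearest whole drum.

310 drums

Daily demand d = 16,800/260 = 64.615; p = 288; 1 − d/p = 0.77564
EPQ = √(2DS / (H(1 − d/p)))
    = √(2 × 16,800 × 40 / (18 × 0.77564)) ≈ 310.27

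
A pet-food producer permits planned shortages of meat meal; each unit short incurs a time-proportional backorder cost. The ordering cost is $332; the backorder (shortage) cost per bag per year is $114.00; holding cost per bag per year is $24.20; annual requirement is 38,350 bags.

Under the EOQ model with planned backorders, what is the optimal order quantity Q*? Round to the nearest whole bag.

1,129 bags

Basic EOQ = √(2·38,350·332/24.2) = 1,025.791
Backorder adjustment √((H+b)/b) = √((24.2+114)/114) = 1.1010
Q* = 1,025.791 × 1.1010 ≈ 1,129.43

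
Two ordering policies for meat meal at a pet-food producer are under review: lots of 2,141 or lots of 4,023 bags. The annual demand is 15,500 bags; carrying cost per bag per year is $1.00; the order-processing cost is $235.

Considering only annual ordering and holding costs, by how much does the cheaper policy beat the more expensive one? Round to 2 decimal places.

$145.11

For each Q, cost = (D/Q)·S + (Q/2)·H.
TC(2,141) = (15,500/2,141)×235 + (2,141/2)×1 = $2,771.81
TC(4,023) = (15,500/4,023)×235 + (4,023/2)×1 = $2,916.92
|ΔTC| = |$2,771.81 − $2,916.92| = $145.11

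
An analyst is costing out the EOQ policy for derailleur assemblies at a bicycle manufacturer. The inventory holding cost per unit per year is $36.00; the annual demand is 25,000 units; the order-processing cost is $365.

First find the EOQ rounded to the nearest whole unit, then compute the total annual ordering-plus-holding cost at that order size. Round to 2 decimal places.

Q* = √(2·D·S / H) = √(2·25,000·365 / 36) = √506,944.4 ≈ 712.00 → Q = 712 units
Annual ordering cost = (D/Q)·S = (25,000/712) × 365 = $12,816.01
Annual holding cost  = (Q/2)·H = (712/2) × 36 = $12,816.00
Total = $12,816.01 + $12,816.00 = $25,632.01

$25,632.01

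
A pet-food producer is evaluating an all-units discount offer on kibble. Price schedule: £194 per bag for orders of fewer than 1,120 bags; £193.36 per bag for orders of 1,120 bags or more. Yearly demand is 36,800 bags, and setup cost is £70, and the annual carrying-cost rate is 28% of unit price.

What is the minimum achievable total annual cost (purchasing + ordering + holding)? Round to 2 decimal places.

£7,148,266.85

H₁ = 28%×£194 = £54.3200;  H₂ = 28%×£193.36 = £54.1408
EOQ₁ = √(2×36,800×70/54.3200) = 307.97  (< 1,120, feasible at tier 1)
EOQ₂ = √(2×36,800×70/54.1408) = 308.48  (< 1,120 → use Q = 1,120 at tier-2 price)
TC(tier 1 (EOQ₁), Q≈308.0) = £7,155,928.92
TC(tier 2, Q≈1,120.0) = £7,148,266.85
Minimum at tier 2: £7,148,266.85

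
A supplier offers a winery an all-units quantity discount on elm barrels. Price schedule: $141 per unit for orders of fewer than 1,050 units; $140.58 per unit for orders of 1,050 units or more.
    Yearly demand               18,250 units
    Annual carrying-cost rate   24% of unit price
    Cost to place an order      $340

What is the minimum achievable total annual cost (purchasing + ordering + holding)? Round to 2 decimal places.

H₁ = 24%×$141 = $33.8400;  H₂ = 24%×$140.58 = $33.7392
EOQ₁ = √(2×18,250×340/33.8400) = 605.58  (< 1,050, feasible at tier 1)
EOQ₂ = √(2×18,250×340/33.7392) = 606.48  (< 1,050 → use Q = 1,050 at tier-2 price)
TC(tier 1 (EOQ₁), Q≈605.6) = $2,593,742.79
TC(tier 2, Q≈1,050.0) = $2,589,207.60
Minimum at tier 2: $2,589,207.60

$2,589,207.60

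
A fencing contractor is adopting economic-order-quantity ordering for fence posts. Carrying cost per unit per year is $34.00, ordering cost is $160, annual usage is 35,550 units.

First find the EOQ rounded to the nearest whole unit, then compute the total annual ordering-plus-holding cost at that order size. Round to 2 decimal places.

$19,666.83

Optimal lot size Q* = (2 × 35,550 × $160 / $34)^½ ≈ 578.44 → Q = 578 units
Orders/yr = 35,550/578 = 61.505; ordering cost = 61.505 × $160 = $9,840.83
Average inventory = 578/2 = 289; holding cost = 289 × $34 = $9,826.00
Total = $9,840.83 + $9,826.00 = $19,666.83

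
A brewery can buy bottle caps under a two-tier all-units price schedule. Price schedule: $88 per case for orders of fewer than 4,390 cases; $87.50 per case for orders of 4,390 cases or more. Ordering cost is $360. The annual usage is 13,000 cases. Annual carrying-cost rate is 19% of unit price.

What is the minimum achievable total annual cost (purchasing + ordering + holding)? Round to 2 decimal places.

$1,156,509.96

H₁ = 19%×$88 = $16.7200;  H₂ = 19%×$87.50 = $16.6250
EOQ₁ = √(2×13,000×360/16.7200) = 748.20  (< 4,390, feasible at tier 1)
EOQ₂ = √(2×13,000×360/16.6250) = 750.34  (< 4,390 → use Q = 4,390 at tier-2 price)
TC(tier 1 (EOQ₁), Q≈748.2) = $1,156,509.96
TC(tier 2, Q≈4,390.0) = $1,175,057.93
Minimum at tier 1 (EOQ₁): $1,156,509.96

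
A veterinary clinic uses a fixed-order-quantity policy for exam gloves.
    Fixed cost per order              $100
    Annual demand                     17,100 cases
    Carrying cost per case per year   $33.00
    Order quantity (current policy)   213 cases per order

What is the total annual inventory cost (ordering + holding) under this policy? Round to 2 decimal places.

$11,542.67

Orders/yr = 17,100/213 = 80.282; ordering cost = 80.282 × $100 = $8,028.17
Average inventory = 213/2 = 106.5; holding cost = 106.5 × $33 = $3,514.50
Total = $8,028.17 + $3,514.50 = $11,542.67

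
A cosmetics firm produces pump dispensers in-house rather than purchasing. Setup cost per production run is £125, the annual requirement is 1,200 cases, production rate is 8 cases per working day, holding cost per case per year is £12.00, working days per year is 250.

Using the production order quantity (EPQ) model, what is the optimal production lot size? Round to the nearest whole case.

250 cases

Daily demand d = 1,200/250 = 4.800; p = 8; 1 − d/p = 0.40000
EPQ = √(2DS / (H(1 − d/p)))
    = √(2 × 1,200 × 125 / (12 × 0.40000)) ≈ 250.00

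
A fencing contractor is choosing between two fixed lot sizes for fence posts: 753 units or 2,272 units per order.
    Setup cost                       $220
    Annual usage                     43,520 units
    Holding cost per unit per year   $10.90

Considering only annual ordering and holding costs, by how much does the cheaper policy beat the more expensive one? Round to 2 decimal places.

Annual cost at Q: ordering D·S/Q plus holding Q·H/2.
TC(753) = (43,520/753)×220 + (753/2)×10.9 = $16,818.86
TC(2,272) = (43,520/2,272)×220 + (2,272/2)×10.9 = $16,596.48
Lots of 2,272 are cheaper by $222.37.

$222.37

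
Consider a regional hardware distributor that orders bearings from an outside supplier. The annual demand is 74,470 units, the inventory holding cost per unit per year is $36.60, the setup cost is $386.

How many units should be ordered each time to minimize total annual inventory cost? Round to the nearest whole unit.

1,253 units

Q* = √(2·D·S / H) = √(2·74,470·386 / 36.6) = √1,570,788.0 ≈ 1,253.31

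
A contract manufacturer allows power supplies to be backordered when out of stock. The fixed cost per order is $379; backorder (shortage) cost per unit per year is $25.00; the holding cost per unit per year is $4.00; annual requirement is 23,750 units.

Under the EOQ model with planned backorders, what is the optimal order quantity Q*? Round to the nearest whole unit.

Basic EOQ = √(2·23,750·379/4) = 2,121.468
Backorder adjustment √((H+b)/b) = √((4+25)/25) = 1.0770
Q* = 2,121.468 × 1.0770 ≈ 2,284.89

2,285 units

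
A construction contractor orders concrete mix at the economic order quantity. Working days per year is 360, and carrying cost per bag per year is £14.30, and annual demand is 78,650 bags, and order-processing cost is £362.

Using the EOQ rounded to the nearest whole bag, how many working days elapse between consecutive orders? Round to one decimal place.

9.1 days

2DS/H = 2·78,650·362/14.3 = 3,982,000.00
EOQ = √3,982,000.00 ≈ 1,995.49 → Q = 1,995 bags
Days between orders = 360 / (D/Q) = 360 / 39.424 ≈ 9.132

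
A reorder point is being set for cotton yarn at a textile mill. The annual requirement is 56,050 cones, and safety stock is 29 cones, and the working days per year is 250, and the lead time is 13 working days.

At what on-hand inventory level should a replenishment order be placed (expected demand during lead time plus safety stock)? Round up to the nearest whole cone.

Daily demand d = 56,050 / 250 = 224.200 cones/day
Demand during lead time = 224.200 × 13 = 2,914.60
Reorder point = 2,914.60 + 29 = 2,943.60 → round up

2,944 cones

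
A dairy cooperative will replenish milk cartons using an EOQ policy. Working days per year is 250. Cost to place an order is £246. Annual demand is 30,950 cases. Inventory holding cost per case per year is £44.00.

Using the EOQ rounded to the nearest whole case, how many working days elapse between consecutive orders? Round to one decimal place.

4.7 days

Optimal lot size Q* = (2 × 30,950 × £246 / £44)^½ ≈ 588.28 → Q = 588 cases
Cycle time = (working days × Q)/D = (250 × 588) / 30,950 = 4.750 days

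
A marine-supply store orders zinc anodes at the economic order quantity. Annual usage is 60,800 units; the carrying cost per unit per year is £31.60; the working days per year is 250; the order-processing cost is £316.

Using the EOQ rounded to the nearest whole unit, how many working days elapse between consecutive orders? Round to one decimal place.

Optimal lot size Q* = (2 × 60,800 × £316 / £31.6)^½ ≈ 1,102.72 → Q = 1,103 units
Cycle time = (working days × Q)/D = (250 × 1,103) / 60,800 = 4.535 days

4.5 days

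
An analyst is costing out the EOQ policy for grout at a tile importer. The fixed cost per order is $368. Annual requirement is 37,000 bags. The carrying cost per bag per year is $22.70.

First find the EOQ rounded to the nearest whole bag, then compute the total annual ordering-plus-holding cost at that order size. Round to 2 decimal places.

$24,862.95

2DS/H = 2·37,000·368/22.7 = 1,199,647.58
EOQ = √1,199,647.58 ≈ 1,095.28 → Q = 1,095 bags
Orders/yr = 37,000/1,095 = 33.790; ordering cost = 33.790 × $368 = $12,434.70
Average inventory = 1,095/2 = 547.5; holding cost = 547.5 × $22.7 = $12,428.25
Total = $12,434.70 + $12,428.25 = $24,862.95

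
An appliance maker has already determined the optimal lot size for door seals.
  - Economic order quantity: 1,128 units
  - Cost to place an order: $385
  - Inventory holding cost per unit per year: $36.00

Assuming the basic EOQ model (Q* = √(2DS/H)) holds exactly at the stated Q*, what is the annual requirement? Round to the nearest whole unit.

Since Q* = (2DS/H)^½, squaring gives Q*²·H = 2DS.
D = Q²H / (2S) = 1,128² × 36 / (2 × 385) = 59,488.08

59,488 units per year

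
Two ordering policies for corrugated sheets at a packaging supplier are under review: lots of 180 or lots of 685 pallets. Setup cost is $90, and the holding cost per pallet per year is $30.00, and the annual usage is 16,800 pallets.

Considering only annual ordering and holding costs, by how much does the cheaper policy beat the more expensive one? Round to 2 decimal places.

$1,382.30

Annual cost at Q: ordering D·S/Q plus holding Q·H/2.
TC(180) = (16,800/180)×90 + (180/2)×30 = $11,100.00
TC(685) = (16,800/685)×90 + (685/2)×30 = $12,482.30
Lots of 180 are cheaper by $1,382.30.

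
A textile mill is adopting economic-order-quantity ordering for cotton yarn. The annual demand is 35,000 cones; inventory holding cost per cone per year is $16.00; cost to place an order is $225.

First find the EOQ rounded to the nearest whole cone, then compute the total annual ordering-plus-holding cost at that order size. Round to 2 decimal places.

2DS/H = 2·35,000·225/16 = 984,375.00
EOQ = √984,375.00 ≈ 992.16 → Q = 992 cones
Annual ordering cost = (D/Q)·S = (35,000/992) × 225 = $7,938.51
Annual holding cost  = (Q/2)·H = (992/2) × 16 = $7,936.00
Total = $7,938.51 + $7,936.00 = $15,874.51

$15,874.51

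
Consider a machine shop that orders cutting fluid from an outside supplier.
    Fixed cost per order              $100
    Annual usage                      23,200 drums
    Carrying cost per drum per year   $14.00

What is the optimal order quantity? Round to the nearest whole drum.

Q* = √(2·D·S / H) = √(2·23,200·100 / 14) = √331,428.6 ≈ 575.70

576 drums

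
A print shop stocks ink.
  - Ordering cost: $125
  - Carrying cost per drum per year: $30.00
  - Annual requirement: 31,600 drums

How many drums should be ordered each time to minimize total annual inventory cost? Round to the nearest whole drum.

513 drums

Q* = √(2·D·S / H) = √(2·31,600·125 / 30) = √263,333.3 ≈ 513.16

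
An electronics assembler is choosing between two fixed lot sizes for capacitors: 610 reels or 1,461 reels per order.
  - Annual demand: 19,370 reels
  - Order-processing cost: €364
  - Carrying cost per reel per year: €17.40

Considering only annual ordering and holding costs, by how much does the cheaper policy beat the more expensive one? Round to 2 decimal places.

€671.14

For each Q, cost = (D/Q)·S + (Q/2)·H.
TC(610) = (19,370/610)×364 + (610/2)×17.4 = €16,865.49
TC(1,461) = (19,370/1,461)×364 + (1,461/2)×17.4 = €17,536.63
|ΔTC| = |€16,865.49 − €17,536.63| = €671.14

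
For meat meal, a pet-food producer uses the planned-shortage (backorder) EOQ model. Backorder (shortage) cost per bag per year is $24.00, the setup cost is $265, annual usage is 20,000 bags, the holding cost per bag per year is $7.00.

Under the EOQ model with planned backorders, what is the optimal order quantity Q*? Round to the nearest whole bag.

Q* = √(2DS/H) · √((H + b)/b)
   = √(2 × 20,000 × 265 / 7) · √((7 + 24) / 24)
   = 1,230.563 × 1.1365 ≈ 1,398.55

1,399 bags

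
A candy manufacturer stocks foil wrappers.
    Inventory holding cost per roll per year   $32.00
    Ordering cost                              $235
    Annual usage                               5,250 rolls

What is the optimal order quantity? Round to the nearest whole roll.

Optimal lot size Q* = (2 × 5,250 × $235 / $32)^½ ≈ 277.69

278 rolls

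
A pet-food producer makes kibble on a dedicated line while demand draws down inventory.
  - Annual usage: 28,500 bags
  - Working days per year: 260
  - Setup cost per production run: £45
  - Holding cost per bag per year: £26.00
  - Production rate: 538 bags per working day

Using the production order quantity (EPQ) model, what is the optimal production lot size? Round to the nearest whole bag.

352 bags

d = 28,500/260 = 109.6154 bags/day;  effective holding cost H(1 − d/p) = 26·(1 − 109.6154/538) = 20.70260
Q* = √(2DS / H_eff) = √(2·28,500·45 / 20.70260) ≈ 351.99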